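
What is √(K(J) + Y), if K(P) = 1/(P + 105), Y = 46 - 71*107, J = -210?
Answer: 2*I*√20812470/105 ≈ 86.896*I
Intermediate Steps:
Y = -7551 (Y = 46 - 7597 = -7551)
K(P) = 1/(105 + P)
√(K(J) + Y) = √(1/(105 - 210) - 7551) = √(1/(-105) - 7551) = √(-1/105 - 7551) = √(-792856/105) = 2*I*√20812470/105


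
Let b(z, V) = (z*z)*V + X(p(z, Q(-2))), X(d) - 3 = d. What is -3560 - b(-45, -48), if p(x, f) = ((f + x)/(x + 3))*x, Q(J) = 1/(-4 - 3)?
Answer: 4590583/49 ≈ 93685.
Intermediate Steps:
Q(J) = -⅐ (Q(J) = 1/(-7) = -⅐)
p(x, f) = x*(f + x)/(3 + x) (p(x, f) = ((f + x)/(3 + x))*x = x*(f + x)/(3 + x))
X(d) = 3 + d
b(z, V) = 3 + V*z² + z*(-⅐ + z)/(3 + z) (b(z, V) = (z*z)*V + (3 + z*(-⅐ + z)/(3 + z)) = z²*V + (3 + z*(-⅐ + z)/(3 + z)) = V*z² + (3 + z*(-⅐ + z)/(3 + z)) = 3 + V*z² + z*(-⅐ + z)/(3 + z))
-3560 - b(-45, -48) = -3560 - ((3 - 45)*(3 - 48*(-45)²) + (⅐)*(-45)*(-1 + 7*(-45)))/(3 - 45) = -3560 - (-42*(3 - 48*2025) + (⅐)*(-45)*(-1 - 315))/(-42) = -3560 - (-1)*(-42*(3 - 97200) + (⅐)*(-45)*(-316))/42 = -3560 - (-1)*(-42*(-97197) + 14220/7)/42 = -3560 - (-1)*(4082274 + 14220/7)/42 = -3560 - (-1)*28590138/(42*7) = -3560 - 1*(-4765023/49) = -3560 + 4765023/49 = 4590583/49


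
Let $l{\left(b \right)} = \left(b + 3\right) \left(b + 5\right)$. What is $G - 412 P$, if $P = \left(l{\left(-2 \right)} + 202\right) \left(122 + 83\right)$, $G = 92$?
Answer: $-17314208$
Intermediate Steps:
$l{\left(b \right)} = \left(3 + b\right) \left(5 + b\right)$
$P = 42025$ ($P = \left(\left(15 + \left(-2\right)^{2} + 8 \left(-2\right)\right) + 202\right) \left(122 + 83\right) = \left(\left(15 + 4 - 16\right) + 202\right) 205 = \left(3 + 202\right) 205 = 205 \cdot 205 = 42025$)
$G - 412 P = 92 - 17314300 = -17314208$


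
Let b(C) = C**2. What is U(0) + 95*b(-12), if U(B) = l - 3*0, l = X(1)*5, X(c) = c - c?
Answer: 13680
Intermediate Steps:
X(c) = 0
l = 0 (l = 0*5 = 0)
U(B) = 0 (U(B) = 0 - 3*0 = 0 + 0 = 0)
U(0) + 95*b(-12) = 0 + 95*(-12)**2 = 0 + 95*144 = 0 + 13680 = 13680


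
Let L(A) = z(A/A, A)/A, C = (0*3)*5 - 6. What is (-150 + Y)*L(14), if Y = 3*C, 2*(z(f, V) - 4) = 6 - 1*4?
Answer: -60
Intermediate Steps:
C = -6 (C = 0*5 - 6 = 0 - 6 = -6)
z(f, V) = 5 (z(f, V) = 4 + (6 - 1*4)/2 = 4 + (6 - 4)/2 = 4 + (1/2)*2 = 4 + 1 = 5)
Y = -18 (Y = 3*(-6) = -18)
L(A) = 5/A
(-150 + Y)*L(14) = (-150 - 18)*(5/14) = -840/14 = -168*5/14 = -60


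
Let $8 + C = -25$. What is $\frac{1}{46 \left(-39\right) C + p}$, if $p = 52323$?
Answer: $\frac{1}{111525} \approx 8.9666 \cdot 10^{-6}$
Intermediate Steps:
$C = -33$ ($C = -8 - 25 = -33$)
$\frac{1}{46 \left(-39\right) C + p} = \frac{1}{46 \left(-39\right) \left(-33\right) + 52323} = \frac{1}{\left(-1794\right) \left(-33\right) + 52323} = \frac{1}{59202 + 52323} = \frac{1}{111525}$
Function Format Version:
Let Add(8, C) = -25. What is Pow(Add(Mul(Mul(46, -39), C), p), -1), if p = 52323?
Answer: Rational(1, 111525) ≈ 8.9666e-6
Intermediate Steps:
C = -33 (C = Add(-8, -25) = -33)
Pow(Add(Mul(Mul(46, -39), C), p), -1) = Pow(Add(Mul(Mul(46, -39), -33), 52323), -1) = Pow(Add(Mul(-1794, -33), 52323), -1) = Pow(Add(59202, 52323), -1) = Pow(111525, -1) = Rational(1, 111525)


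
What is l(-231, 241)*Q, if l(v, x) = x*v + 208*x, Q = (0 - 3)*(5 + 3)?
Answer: 133032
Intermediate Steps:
Q = -24 (Q = -3*8 = -24)
l(v, x) = 208*x + v*x (l(v, x) = v*x + 208*x = 208*x + v*x)
l(-231, 241)*Q = (241*(208 - 231))*(-24) = (241*(-23))*(-24) = -5543*(-24) = 133032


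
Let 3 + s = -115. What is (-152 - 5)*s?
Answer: 18526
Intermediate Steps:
s = -118 (s = -3 - 115 = -118)
(-152 - 5)*s = (-152 - 5)*(-118) = -157*(-118) = 18526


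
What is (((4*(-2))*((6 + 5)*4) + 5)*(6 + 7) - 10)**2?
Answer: 20439441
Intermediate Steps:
(((4*(-2))*((6 + 5)*4) + 5)*(6 + 7) - 10)**2 = ((-88*4 + 5)*13 - 10)**2 = ((-8*44 + 5)*13 - 10)**2 = ((-352 + 5)*13 - 10)**2 = (-347*13 - 10)**2 = (-4511 - 10)**2 = (-4521)**2 = 20439441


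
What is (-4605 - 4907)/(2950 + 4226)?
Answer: -1189/897 ≈ -1.3255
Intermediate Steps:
(-4605 - 4907)/(2950 + 4226) = -9512/7176 = -9512*1/7176 = -1189/897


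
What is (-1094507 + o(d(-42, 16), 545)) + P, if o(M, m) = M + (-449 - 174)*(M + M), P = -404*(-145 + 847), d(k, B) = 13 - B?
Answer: -1374380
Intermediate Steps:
P = -283608 (P = -404*702 = -283608)
o(M, m) = -1245*M (o(M, m) = M - 1246*M = -1245*M)
(-1094507 + o(d(-42, 16), 545)) + P = (-1094507 - 1245*(13 - 1*16)) - 283608 = (-1094507 - 1245*(13 - 16)) - 283608 = (-1094507 - 1245*(-3)) - 283608 = (-1094507 + 3735) - 283608 = -1090772 - 283608 = -1374380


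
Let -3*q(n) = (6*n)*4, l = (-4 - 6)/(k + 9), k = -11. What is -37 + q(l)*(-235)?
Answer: 9363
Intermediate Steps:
l = 5 (l = (-4 - 6)/(-11 + 9) = -10/(-2) = -10*(-1/2) = 5)
q(n) = -8*n (q(n) = -6*n*4/3 = -8*n)
-37 + q(l)*(-235) = -37 - 8*5*(-235) = -37 - 40*(-235) = -37 + 9400 = 9363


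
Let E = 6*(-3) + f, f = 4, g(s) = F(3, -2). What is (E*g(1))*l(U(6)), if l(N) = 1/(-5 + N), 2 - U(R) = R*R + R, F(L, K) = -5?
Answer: -14/9 ≈ -1.5556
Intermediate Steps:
g(s) = -5
U(R) = 2 - R - R**2 (U(R) = 2 - (R*R + R) = 2 - (R**2 + R) = 2 - (R + R**2) = 2 + (-R - R**2) = 2 - R - R**2)
E = -14 (E = 6*(-3) + 4 = -18 + 4 = -14)
(E*g(1))*l(U(6)) = (-14*(-5))/(-5 + (2 - 1*6 - 1*6**2)) = 70/(-5 + (2 - 6 - 1*36)) = 70/(-5 + (2 - 6 - 36)) = 70/(-5 - 40) = 70/(-45) = 70*(-1/45) = -14/9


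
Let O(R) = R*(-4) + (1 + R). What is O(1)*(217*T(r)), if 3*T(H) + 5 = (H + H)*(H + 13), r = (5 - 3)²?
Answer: -56854/3 ≈ -18951.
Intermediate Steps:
r = 4 (r = 2² = 4)
T(H) = -5/3 + 2*H*(13 + H)/3 (T(H) = -5/3 + ((H + H)*(H + 13))/3 = -5/3 + ((2*H)*(13 + H))/3 = -5/3 + (2*H*(13 + H))/3 = -5/3 + 2*H*(13 + H)/3)
O(R) = 1 - 3*R (O(R) = -4*R + (1 + R) = 1 - 3*R)
O(1)*(217*T(r)) = (1 - 3*1)*(217*(-5/3 + (⅔)*4² + (26/3)*4)) = (1 - 3)*(217*(-5/3 + (⅔)*16 + 104/3)) = -434*(-5/3 + 32/3 + 104/3) = -434*131/3 = -2*28427/3 = -56854/3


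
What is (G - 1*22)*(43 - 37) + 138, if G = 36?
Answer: 222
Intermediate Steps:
(G - 1*22)*(43 - 37) + 138 = (36 - 1*22)*(43 - 37) + 138 = (36 - 22)*6 + 138 = 14*6 + 138 = 84 + 138 = 222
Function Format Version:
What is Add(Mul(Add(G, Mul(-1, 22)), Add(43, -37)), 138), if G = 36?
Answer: 222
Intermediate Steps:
Add(Mul(Add(G, Mul(-1, 22)), Add(43, -37)), 138) = Add(Mul(Add(36, Mul(-1, 22)), Add(43, -37)), 138) = Add(Mul(Add(36, -22), 6), 138) = Add(Mul(14, 6), 138) = Add(84, 138) = 222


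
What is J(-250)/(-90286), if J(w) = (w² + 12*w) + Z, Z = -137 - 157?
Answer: -4229/6449 ≈ -0.65576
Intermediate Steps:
Z = -294
J(w) = -294 + w² + 12*w (J(w) = (w² + 12*w) - 294 = -294 + w² + 12*w)
J(-250)/(-90286) = (-294 + (-250)² + 12*(-250))/(-90286) = (-294 + 62500 - 3000)*(-1/90286) = 59206*(-1/90286) = -4229/6449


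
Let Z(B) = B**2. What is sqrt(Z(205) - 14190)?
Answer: sqrt(27835) ≈ 166.84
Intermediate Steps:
sqrt(Z(205) - 14190) = sqrt(205**2 - 14190) = sqrt(42025 - 14190) = sqrt(27835)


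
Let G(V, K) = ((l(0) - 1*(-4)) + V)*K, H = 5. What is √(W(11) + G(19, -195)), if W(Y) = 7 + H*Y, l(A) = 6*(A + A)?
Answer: I*√4423 ≈ 66.506*I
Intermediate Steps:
l(A) = 12*A (l(A) = 6*(2*A) = 12*A)
W(Y) = 7 + 5*Y
G(V, K) = K*(4 + V) (G(V, K) = ((12*0 - 1*(-4)) + V)*K = ((0 + 4) + V)*K = (4 + V)*K = K*(4 + V))
√(W(11) + G(19, -195)) = √((7 + 5*11) - 195*(4 + 19)) = √((7 + 55) - 195*23) = √(62 - 4485) = √(-4423) = I*√4423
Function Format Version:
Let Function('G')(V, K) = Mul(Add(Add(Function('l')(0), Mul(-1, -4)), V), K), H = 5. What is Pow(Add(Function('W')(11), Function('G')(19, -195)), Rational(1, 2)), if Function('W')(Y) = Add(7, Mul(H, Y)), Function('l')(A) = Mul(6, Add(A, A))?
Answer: Mul(I, Pow(4423, Rational(1, 2))) ≈ Mul(66.506, I)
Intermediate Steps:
Function('l')(A) = Mul(12, A) (Function('l')(A) = Mul(6, Mul(2, A)) = Mul(12, A))
Function('W')(Y) = Add(7, Mul(5, Y))
Function('G')(V, K) = Mul(K, Add(4, V)) (Function('G')(V, K) = Mul(Add(Add(Mul(12, 0), Mul(-1, -4)), V), K) = Mul(Add(Add(0, 4), V), K) = Mul(Add(4, V), K) = Mul(K, Add(4, V)))
Pow(Add(Function('W')(11), Function('G')(19, -195)), Rational(1, 2)) = Pow(Add(Add(7, Mul(5, 11)), Mul(-195, Add(4, 19))), Rational(1, 2)) = Pow(Add(Add(7, 55), Mul(-195, 23)), Rational(1, 2)) = Pow(Add(62, -4485), Rational(1, 2)) = Pow(-4423, Rational(1, 2)) = Mul(I, Pow(4423, Rational(1, 2)))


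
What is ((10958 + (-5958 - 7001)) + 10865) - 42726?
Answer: -33862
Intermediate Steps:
((10958 + (-5958 - 7001)) + 10865) - 42726 = ((10958 - 12959) + 10865) - 42726 = (-2001 + 10865) - 42726 = 8864 - 42726 = -33862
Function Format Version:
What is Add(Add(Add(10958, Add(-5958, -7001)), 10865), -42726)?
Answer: -33862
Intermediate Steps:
Add(Add(Add(10958, Add(-5958, -7001)), 10865), -42726) = Add(Add(Add(10958, -12959), 10865), -42726) = Add(Add(-2001, 10865), -42726) = Add(8864, -42726) = -33862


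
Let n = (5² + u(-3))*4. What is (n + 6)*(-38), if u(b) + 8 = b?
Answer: -2356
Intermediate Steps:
u(b) = -8 + b
n = 56 (n = (5² + (-8 - 3))*4 = (25 - 11)*4 = 14*4 = 56)
(n + 6)*(-38) = (56 + 6)*(-38) = 62*(-38) = -2356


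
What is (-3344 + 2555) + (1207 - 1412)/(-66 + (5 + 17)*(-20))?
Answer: -399029/506 ≈ -788.59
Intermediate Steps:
(-3344 + 2555) + (1207 - 1412)/(-66 + (5 + 17)*(-20)) = -789 - 205/(-66 + 22*(-20)) = -789 - 205/(-66 - 440) = -789 - 205/(-506) = -789 - 205*(-1/506) = -789 + 205/506 = -399029/506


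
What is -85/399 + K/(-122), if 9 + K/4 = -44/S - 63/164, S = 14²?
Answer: 1425065/13970586 ≈ 0.10200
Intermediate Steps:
S = 196
K = -77215/2009 (K = -36 + 4*(-44/196 - 63/164) = -36 + 4*(-44*1/196 - 63*1/164) = -36 + 4*(-11/49 - 63/164) = -36 + 4*(-4891/8036) = -36 - 4891/2009 = -77215/2009 ≈ -38.435)
-85/399 + K/(-122) = -85/399 - 77215/2009/(-122) = -85*1/399 - 77215/2009*(-1/122) = -85/399 + 77215/245098 = 1425065/13970586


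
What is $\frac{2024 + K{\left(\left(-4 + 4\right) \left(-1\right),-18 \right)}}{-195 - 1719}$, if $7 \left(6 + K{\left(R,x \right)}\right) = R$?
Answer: $- \frac{1009}{957} \approx -1.0543$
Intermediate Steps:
$K{\left(R,x \right)} = -6 + \frac{R}{7}$
$\frac{2024 + K{\left(\left(-4 + 4\right) \left(-1\right),-18 \right)}}{-195 - 1719} = \frac{2024 - \left(6 - \frac{\left(-4 + 4\right) \left(-1\right)}{7}\right)}{-195 - 1719} = \frac{2024 - \left(6 - \frac{0 \left(-1\right)}{7}\right)}{-1914} = \left(2024 + \left(-6 + \frac{1}{7} \cdot 0\right)\right) \left(- \frac{1}{1914}\right) = \left(2024 + \left(-6 + 0\right)\right) \left(- \frac{1}{1914}\right) = \left(2024 - 6\right) \left(- \frac{1}{1914}\right) = 2018 \left(- \frac{1}{1914}\right) = - \frac{1009}{957}$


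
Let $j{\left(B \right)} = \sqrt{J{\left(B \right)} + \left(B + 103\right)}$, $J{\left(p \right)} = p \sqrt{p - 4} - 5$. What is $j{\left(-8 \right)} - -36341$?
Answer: $36341 + \sqrt{90 - 16 i \sqrt{3}} \approx 36351.0 - 1.444 i$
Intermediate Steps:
$J{\left(p \right)} = -5 + p \sqrt{-4 + p}$ ($J{\left(p \right)} = p \sqrt{-4 + p} - 5 = -5 + p \sqrt{-4 + p}$)
$j{\left(B \right)} = \sqrt{98 + B + B \sqrt{-4 + B}}$ ($j{\left(B \right)} = \sqrt{\left(-5 + B \sqrt{-4 + B}\right) + \left(B + 103\right)} = \sqrt{\left(-5 + B \sqrt{-4 + B}\right) + \left(103 + B\right)} = \sqrt{98 + B + B \sqrt{-4 + B}}$)
$j{\left(-8 \right)} - -36341 = \sqrt{98 - 8 - 8 \sqrt{-4 - 8}} - -36341 = \sqrt{98 - 8 - 8 \sqrt{-12}} + 36341 = \sqrt{98 - 8 - 8 \cdot 2 i \sqrt{3}} + 36341 = \sqrt{98 - 8 - 16 i \sqrt{3}} + 36341 = \sqrt{90 - 16 i \sqrt{3}} + 36341 = 36341 + \sqrt{90 - 16 i \sqrt{3}}$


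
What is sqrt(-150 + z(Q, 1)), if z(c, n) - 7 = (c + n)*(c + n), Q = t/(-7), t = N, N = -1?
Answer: I*sqrt(6943)/7 ≈ 11.904*I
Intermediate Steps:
t = -1
Q = 1/7 (Q = -1/(-7) = -1*(-1/7) = 1/7 ≈ 0.14286)
z(c, n) = 7 + (c + n)**2 (z(c, n) = 7 + (c + n)*(c + n) = 7 + (c + n)**2)
sqrt(-150 + z(Q, 1)) = sqrt(-150 + (7 + (1/7 + 1)**2)) = sqrt(-150 + (7 + (8/7)**2)) = sqrt(-150 + (7 + 64/49)) = sqrt(-150 + 407/49) = sqrt(-6943/49) = I*sqrt(6943)/7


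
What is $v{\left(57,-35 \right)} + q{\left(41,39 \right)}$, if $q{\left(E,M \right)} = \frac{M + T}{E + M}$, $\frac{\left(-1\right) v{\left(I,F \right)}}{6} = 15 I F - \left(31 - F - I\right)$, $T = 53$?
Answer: $\frac{3592103}{20} \approx 1.7961 \cdot 10^{5}$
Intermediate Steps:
$v{\left(I,F \right)} = 186 - 6 F - 6 I - 90 F I$ ($v{\left(I,F \right)} = - 6 \left(15 I F - \left(31 - F - I\right)\right) = - 6 \left(15 F I - \left(31 - F - I\right)\right) = - 6 \left(15 F I + \left(-31 + F + I\right)\right) = - 6 \left(-31 + F + I + 15 F I\right) = 186 - 6 F - 6 I - 90 F I$)
$q{\left(E,M \right)} = \frac{53 + M}{E + M}$ ($q{\left(E,M \right)} = \frac{M + 53}{E + M} = \frac{53 + M}{E + M}$)
$v{\left(57,-35 \right)} + q{\left(41,39 \right)} = \left(186 - -210 - 342 - \left(-3150\right) 57\right) + \frac{53 + 39}{41 + 39} = \left(186 + 210 - 342 + 179550\right) + \frac{1}{80} \cdot 92 = 179604 + \frac{1}{80} \cdot 92 = 179604 + \frac{23}{20} = \frac{3592103}{20}$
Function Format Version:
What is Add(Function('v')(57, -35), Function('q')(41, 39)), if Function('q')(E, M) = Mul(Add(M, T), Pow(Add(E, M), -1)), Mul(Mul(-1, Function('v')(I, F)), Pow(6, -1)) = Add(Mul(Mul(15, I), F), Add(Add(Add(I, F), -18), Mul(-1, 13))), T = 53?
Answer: Rational(3592103, 20) ≈ 1.7961e+5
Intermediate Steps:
Function('v')(I, F) = Add(186, Mul(-6, F), Mul(-6, I), Mul(-90, F, I)) (Function('v')(I, F) = Mul(-6, Add(Mul(Mul(15, I), F), Add(Add(Add(I, F), -18), Mul(-1, 13)))) = Mul(-6, Add(Mul(15, F, I), Add(Add(Add(F, I), -18), -13))) = Mul(-6, Add(Mul(15, F, I), Add(Add(-18, F, I), -13))) = Mul(-6, Add(Mul(15, F, I), Add(-31, F, I))) = Mul(-6, Add(-31, F, I, Mul(15, F, I))) = Add(186, Mul(-6, F), Mul(-6, I), Mul(-90, F, I)))
Function('q')(E, M) = Mul(Pow(Add(E, M), -1), Add(53, M)) (Function('q')(E, M) = Mul(Add(M, 53), Pow(Add(E, M), -1)) = Mul(Add(53, M), Pow(Add(E, M), -1)) = Mul(Pow(Add(E, M), -1), Add(53, M)))
Add(Function('v')(57, -35), Function('q')(41, 39)) = Add(Add(186, Mul(-6, -35), Mul(-6, 57), Mul(-90, -35, 57)), Mul(Pow(Add(41, 39), -1), Add(53, 39))) = Add(Add(186, 210, -342, 179550), Mul(Pow(80, -1), 92)) = Add(179604, Mul(Rational(1, 80), 92)) = Add(179604, Rational(23, 20)) = Rational(3592103, 20)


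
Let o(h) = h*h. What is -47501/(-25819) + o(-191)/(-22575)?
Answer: 130432136/582863925 ≈ 0.22378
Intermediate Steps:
o(h) = h**2
-47501/(-25819) + o(-191)/(-22575) = -47501/(-25819) + (-191)**2/(-22575) = -47501*(-1/25819) + 36481*(-1/22575) = 47501/25819 - 36481/22575 = 130432136/582863925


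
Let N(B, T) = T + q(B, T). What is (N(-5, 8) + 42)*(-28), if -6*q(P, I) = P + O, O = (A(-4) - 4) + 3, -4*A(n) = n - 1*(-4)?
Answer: -1428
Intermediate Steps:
A(n) = -1 - n/4 (A(n) = -(n - 1*(-4))/4 = -(n + 4)/4 = -(4 + n)/4 = -1 - n/4)
O = -1 (O = ((-1 - 1/4*(-4)) - 4) + 3 = ((-1 + 1) - 4) + 3 = (0 - 4) + 3 = -4 + 3 = -1)
q(P, I) = 1/6 - P/6 (q(P, I) = -(P - 1)/6 = -(-1 + P)/6 = 1/6 - P/6)
N(B, T) = 1/6 + T - B/6 (N(B, T) = T + (1/6 - B/6) = 1/6 + T - B/6)
(N(-5, 8) + 42)*(-28) = ((1/6 + 8 - 1/6*(-5)) + 42)*(-28) = ((1/6 + 8 + 5/6) + 42)*(-28) = (9 + 42)*(-28) = 51*(-28) = -1428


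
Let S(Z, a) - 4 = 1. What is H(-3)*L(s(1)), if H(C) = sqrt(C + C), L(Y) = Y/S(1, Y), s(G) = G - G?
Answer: 0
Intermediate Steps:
s(G) = 0
S(Z, a) = 5 (S(Z, a) = 4 + 1 = 5)
L(Y) = Y/5
H(C) = sqrt(2)*sqrt(C) (H(C) = sqrt(2*C) = sqrt(2)*sqrt(C))
H(-3)*L(s(1)) = (sqrt(2)*sqrt(-3))*((1/5)*0) = (sqrt(2)*(I*sqrt(3)))*0 = (I*sqrt(6))*0 = 0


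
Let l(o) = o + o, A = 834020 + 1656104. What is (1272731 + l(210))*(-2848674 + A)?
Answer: -456488291050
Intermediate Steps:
A = 2490124
l(o) = 2*o
(1272731 + l(210))*(-2848674 + A) = (1272731 + 2*210)*(-2848674 + 2490124) = (1272731 + 420)*(-358550) = 1273151*(-358550) = -456488291050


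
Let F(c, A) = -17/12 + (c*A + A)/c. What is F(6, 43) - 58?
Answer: -37/4 ≈ -9.2500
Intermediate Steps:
F(c, A) = -17/12 + (A + A*c)/c (F(c, A) = -17*1/12 + (A*c + A)/c = -17/12 + (A + A*c)/c)
F(6, 43) - 58 = (-17/12 + 43 + 43/6) - 58 = 195/4 - 58 = -37/4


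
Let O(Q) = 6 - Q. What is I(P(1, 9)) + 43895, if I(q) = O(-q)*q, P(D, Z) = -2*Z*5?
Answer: 51455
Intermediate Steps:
P(D, Z) = -10*Z
I(q) = q*(6 + q) (I(q) = (6 - (-1)*q)*q = (6 + q)*q = q*(6 + q))
I(P(1, 9)) + 43895 = (-10*9)*(6 - 10*9) + 43895 = -90*(6 - 90) + 43895 = -90*(-84) + 43895 = 7560 + 43895 = 51455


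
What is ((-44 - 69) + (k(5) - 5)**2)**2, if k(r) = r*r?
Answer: 82369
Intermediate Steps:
k(r) = r**2
((-44 - 69) + (k(5) - 5)**2)**2 = ((-44 - 69) + (5**2 - 5)**2)**2 = (-113 + (25 - 5)**2)**2 = (-113 + 20**2)**2 = (-113 + 400)**2 = 287**2 = 82369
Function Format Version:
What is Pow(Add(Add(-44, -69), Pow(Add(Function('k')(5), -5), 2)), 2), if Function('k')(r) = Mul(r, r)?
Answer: 82369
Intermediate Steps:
Function('k')(r) = Pow(r, 2)
Pow(Add(Add(-44, -69), Pow(Add(Function('k')(5), -5), 2)), 2) = Pow(Add(Add(-44, -69), Pow(Add(Pow(5, 2), -5), 2)), 2) = Pow(Add(-113, Pow(Add(25, -5), 2)), 2) = Pow(Add(-113, Pow(20, 2)), 2) = Pow(Add(-113, 400), 2) = Pow(287, 2) = 82369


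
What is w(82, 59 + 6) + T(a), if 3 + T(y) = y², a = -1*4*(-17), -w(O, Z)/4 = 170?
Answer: 3941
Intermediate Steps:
w(O, Z) = -680 (w(O, Z) = -4*170 = -680)
a = 68 (a = -4*(-17) = 68)
T(y) = -3 + y²
w(82, 59 + 6) + T(a) = -680 + (-3 + 68²) = -680 + (-3 + 4624) = -680 + 4621 = 3941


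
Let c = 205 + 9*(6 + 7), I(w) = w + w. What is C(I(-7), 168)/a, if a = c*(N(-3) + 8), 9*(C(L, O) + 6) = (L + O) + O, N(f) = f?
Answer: 134/7245 ≈ 0.018496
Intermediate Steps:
I(w) = 2*w
c = 322 (c = 205 + 9*13 = 205 + 117 = 322)
C(L, O) = -6 + L/9 + 2*O/9 (C(L, O) = -6 + ((L + O) + O)/9 = -6 + (L + 2*O)/9 = -6 + (L/9 + 2*O/9) = -6 + L/9 + 2*O/9)
a = 1610 (a = 322*(-3 + 8) = 322*5 = 1610)
C(I(-7), 168)/a = (-6 + (2*(-7))/9 + (2/9)*168)/1610 = (-6 + (⅑)*(-14) + 112/3)*(1/1610) = (-6 - 14/9 + 112/3)*(1/1610) = (268/9)*(1/1610) = 134/7245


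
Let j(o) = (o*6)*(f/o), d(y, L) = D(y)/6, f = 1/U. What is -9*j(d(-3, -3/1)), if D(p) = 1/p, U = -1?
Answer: 54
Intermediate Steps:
D(p) = 1/p
f = -1 (f = 1/(-1) = -1)
d(y, L) = 1/(6*y) (d(y, L) = 1/(y*6) = (1/6)/y = 1/(6*y))
j(o) = -6 (j(o) = (o*6)*(-1/o) = (6*o)*(-1/o) = -6)
-9*j(d(-3, -3/1)) = -9*(-6) = 54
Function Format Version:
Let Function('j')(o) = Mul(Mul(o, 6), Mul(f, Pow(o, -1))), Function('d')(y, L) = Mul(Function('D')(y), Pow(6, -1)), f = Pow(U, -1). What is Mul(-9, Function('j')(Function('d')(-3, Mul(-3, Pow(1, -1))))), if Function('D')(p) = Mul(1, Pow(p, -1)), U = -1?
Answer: 54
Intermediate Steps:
Function('D')(p) = Pow(p, -1)
f = -1 (f = Pow(-1, -1) = -1)
Function('d')(y, L) = Mul(Rational(1, 6), Pow(y, -1)) (Function('d')(y, L) = Mul(Pow(y, -1), Pow(6, -1)) = Mul(Pow(y, -1), Rational(1, 6)) = Mul(Rational(1, 6), Pow(y, -1)))
Function('j')(o) = -6 (Function('j')(o) = Mul(Mul(o, 6), Mul(-1, Pow(o, -1))) = Mul(Mul(6, o), Mul(-1, Pow(o, -1))) = -6)
Mul(-9, Function('j')(Function('d')(-3, Mul(-3, Pow(1, -1))))) = Mul(-9, -6) = 54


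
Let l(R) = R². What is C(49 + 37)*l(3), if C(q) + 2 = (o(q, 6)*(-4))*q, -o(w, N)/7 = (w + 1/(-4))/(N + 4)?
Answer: 929097/5 ≈ 1.8582e+5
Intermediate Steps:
o(w, N) = -7*(-¼ + w)/(4 + N) (o(w, N) = -7*(w + 1/(-4))/(N + 4) = -7*(w - ¼)/(4 + N) = -7*(-¼ + w)/(4 + N))
C(q) = -2 + q*(-7/10 + 14*q/5) (C(q) = -2 + ((7*(1 - 4*q)/(4*(4 + 6)))*(-4))*q = -2 + (((7/4)*(1 - 4*q)/10)*(-4))*q = -2 + (((7/4)*(⅒)*(1 - 4*q))*(-4))*q = -2 + ((7/40 - 7*q/10)*(-4))*q = -2 + (-7/10 + 14*q/5)*q = -2 + q*(-7/10 + 14*q/5))
C(49 + 37)*l(3) = (-2 + 7*(49 + 37)*(-1 + 4*(49 + 37))/10)*3² = (-2 + (7/10)*86*(-1 + 4*86))*9 = (-2 + (7/10)*86*(-1 + 344))*9 = (-2 + (7/10)*86*343)*9 = (-2 + 103243/5)*9 = (103233/5)*9 = 929097/5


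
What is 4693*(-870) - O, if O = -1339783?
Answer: -2743127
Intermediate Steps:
4693*(-870) - O = 4693*(-870) - 1*(-1339783) = -4082910 + 1339783 = -2743127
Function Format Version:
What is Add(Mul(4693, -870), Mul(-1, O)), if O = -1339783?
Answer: -2743127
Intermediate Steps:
Add(Mul(4693, -870), Mul(-1, O)) = Add(Mul(4693, -870), Mul(-1, -1339783)) = Add(-4082910, 1339783) = -2743127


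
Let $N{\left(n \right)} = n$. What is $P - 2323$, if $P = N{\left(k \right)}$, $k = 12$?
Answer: $-2311$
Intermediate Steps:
$P = 12$
$P - 2323 = 12 - 2323 = -2311$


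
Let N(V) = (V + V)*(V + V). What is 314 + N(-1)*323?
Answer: 1606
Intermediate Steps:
N(V) = 4*V² (N(V) = (2*V)*(2*V) = 4*V²)
314 + N(-1)*323 = 314 + (4*(-1)²)*323 = 314 + (4*1)*323 = 314 + 4*323 = 314 + 1292 = 1606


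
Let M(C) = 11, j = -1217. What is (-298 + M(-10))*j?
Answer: 349279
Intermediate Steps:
(-298 + M(-10))*j = (-298 + 11)*(-1217) = -287*(-1217) = 349279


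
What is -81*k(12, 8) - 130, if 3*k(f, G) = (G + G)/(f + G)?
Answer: -758/5 ≈ -151.60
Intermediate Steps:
k(f, G) = 2*G/(3*(G + f)) (k(f, G) = ((G + G)/(f + G))/3 = ((2*G)/(G + f))/3 = (2*G/(G + f))/3 = 2*G/(3*(G + f)))
-81*k(12, 8) - 130 = -54*8/(8 + 12) - 130 = -54*8/20 - 130 = -81*4/15 - 130 = -108/5 - 130 = -758/5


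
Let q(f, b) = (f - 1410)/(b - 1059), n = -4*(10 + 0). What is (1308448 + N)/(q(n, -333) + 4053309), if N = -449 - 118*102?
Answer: 31103112/97279441 ≈ 0.31973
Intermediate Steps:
n = -40 (n = -4*10 = -40)
N = -12485 (N = -449 - 12036 = -12485)
q(f, b) = (-1410 + f)/(-1059 + b)
(1308448 + N)/(q(n, -333) + 4053309) = (1308448 - 12485)/((-1410 - 40)/(-1059 - 333) + 4053309) = 1295963/(-1450/(-1392) + 4053309) = 1295963/(-1/1392*(-1450) + 4053309) = 1295963/(25/24 + 4053309) = 1295963/(97279441/24) = 1295963*(24/97279441) = 31103112/97279441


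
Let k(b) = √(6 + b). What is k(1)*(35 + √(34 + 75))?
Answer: √7*(35 + √109) ≈ 120.22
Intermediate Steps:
k(1)*(35 + √(34 + 75)) = √(6 + 1)*(35 + √(34 + 75)) = √7*(35 + √109)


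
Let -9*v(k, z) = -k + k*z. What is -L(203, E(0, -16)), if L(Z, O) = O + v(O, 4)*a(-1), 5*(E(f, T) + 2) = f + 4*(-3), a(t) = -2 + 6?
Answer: -22/15 ≈ -1.4667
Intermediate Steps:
v(k, z) = k/9 - k*z/9 (v(k, z) = -(-k + k*z)/9 = k/9 - k*z/9)
a(t) = 4
E(f, T) = -22/5 + f/5 (E(f, T) = -2 + (f + 4*(-3))/5 = -2 + (f - 12)/5 = -2 + (-12 + f)/5 = -2 + (-12/5 + f/5) = -22/5 + f/5)
L(Z, O) = -O/3 (L(Z, O) = O + (O*(1 - 1*4)/9)*4 = O + (O*(1 - 4)/9)*4 = O + ((⅑)*O*(-3))*4 = O - O/3*4 = O - 4*O/3 = -O/3)
-L(203, E(0, -16)) = -(-1)*(-22/5 + (⅕)*0)/3 = -(-1)*(-22/5 + 0)/3 = -(-1)*(-22)/(3*5) = -1*22/15 = -22/15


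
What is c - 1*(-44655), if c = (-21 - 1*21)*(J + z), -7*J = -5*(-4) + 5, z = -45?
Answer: 46695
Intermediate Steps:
J = -25/7 (J = -(-5*(-4) + 5)/7 = -(20 + 5)/7 = -⅐*25 = -25/7 ≈ -3.5714)
c = 2040 (c = (-21 - 1*21)*(-25/7 - 45) = (-21 - 21)*(-340/7) = -42*(-340/7) = 2040)
c - 1*(-44655) = 2040 - 1*(-44655) = 2040 + 44655 = 46695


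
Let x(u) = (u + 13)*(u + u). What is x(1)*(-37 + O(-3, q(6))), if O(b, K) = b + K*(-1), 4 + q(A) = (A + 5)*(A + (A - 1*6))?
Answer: -2856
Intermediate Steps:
q(A) = -4 + (-6 + 2*A)*(5 + A) (q(A) = -4 + (A + 5)*(A + (A - 1*6)) = -4 + (5 + A)*(A + (A - 6)) = -4 + (5 + A)*(A + (-6 + A)) = -4 + (5 + A)*(-6 + 2*A) = -4 + (-6 + 2*A)*(5 + A))
O(b, K) = b - K
x(u) = 2*u*(13 + u) (x(u) = (13 + u)*(2*u) = 2*u*(13 + u))
x(1)*(-37 + O(-3, q(6))) = (2*1*(13 + 1))*(-37 + (-3 - (-34 + 2*6² + 4*6))) = (2*1*14)*(-37 + (-3 - (-34 + 2*36 + 24))) = 28*(-37 + (-3 - (-34 + 72 + 24))) = 28*(-37 + (-3 - 1*62)) = 28*(-37 + (-3 - 62)) = 28*(-37 - 65) = 28*(-102) = -2856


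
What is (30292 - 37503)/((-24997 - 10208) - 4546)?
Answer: 7211/39751 ≈ 0.18140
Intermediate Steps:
(30292 - 37503)/((-24997 - 10208) - 4546) = -7211/(-35205 - 4546) = -7211/(-39751) = -7211*(-1/39751) = 7211/39751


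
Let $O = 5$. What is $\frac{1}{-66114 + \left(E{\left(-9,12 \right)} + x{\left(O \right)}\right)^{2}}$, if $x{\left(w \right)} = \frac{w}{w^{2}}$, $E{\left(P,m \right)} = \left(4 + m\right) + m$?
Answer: $- \frac{25}{1632969} \approx -1.531 \cdot 10^{-5}$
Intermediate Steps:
$E{\left(P,m \right)} = 4 + 2 m$
$x{\left(w \right)} = \frac{1}{w}$ ($x{\left(w \right)} = \frac{w}{w^{2}} = \frac{1}{w}$)
$\frac{1}{-66114 + \left(E{\left(-9,12 \right)} + x{\left(O \right)}\right)^{2}} = \frac{1}{-66114 + \left(\left(4 + 2 \cdot 12\right) + \frac{1}{5}\right)^{2}} = \frac{1}{-66114 + \left(\left(4 + 24\right) + \frac{1}{5}\right)^{2}} = \frac{1}{-66114 + \left(28 + \frac{1}{5}\right)^{2}} = \frac{1}{-66114 + \left(\frac{141}{5}\right)^{2}} = \frac{1}{-66114 + \frac{19881}{25}} = \frac{1}{- \frac{1632969}{25}} = - \frac{25}{1632969}$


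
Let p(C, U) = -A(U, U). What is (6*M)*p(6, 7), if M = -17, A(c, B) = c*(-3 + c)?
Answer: 2856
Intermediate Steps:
p(C, U) = -U*(-3 + U)
(6*M)*p(6, 7) = (6*(-17))*(7*(3 - 1*7)) = -714*(3 - 7) = -714*(-4) = -102*(-28) = 2856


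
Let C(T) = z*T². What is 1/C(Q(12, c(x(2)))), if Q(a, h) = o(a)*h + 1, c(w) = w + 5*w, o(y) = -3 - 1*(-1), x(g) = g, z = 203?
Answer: 1/107387 ≈ 9.3121e-6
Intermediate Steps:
o(y) = -2 (o(y) = -3 + 1 = -2)
c(w) = 6*w
Q(a, h) = 1 - 2*h (Q(a, h) = -2*h + 1 = 1 - 2*h)
C(T) = 203*T²
1/C(Q(12, c(x(2)))) = 1/(203*(1 - 12*2)²) = 1/(203*(1 - 2*12)²) = 1/(203*(1 - 24)²) = 1/(203*(-23)²) = 1/(203*529) = 1/107387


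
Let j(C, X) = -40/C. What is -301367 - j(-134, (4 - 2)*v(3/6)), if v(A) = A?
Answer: -20191609/67 ≈ -3.0137e+5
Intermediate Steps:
-301367 - j(-134, (4 - 2)*v(3/6)) = -301367 - (-40)/(-134) = -301367 - (-40)*(-1)/134 = -301367 - 1*20/67 = -301367 - 20/67 = -20191609/67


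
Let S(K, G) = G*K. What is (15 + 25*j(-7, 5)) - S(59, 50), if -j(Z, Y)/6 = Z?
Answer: -1885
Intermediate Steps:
j(Z, Y) = -6*Z
(15 + 25*j(-7, 5)) - S(59, 50) = (15 + 25*(-6*(-7))) - 50*59 = (15 + 25*42) - 1*2950 = (15 + 1050) - 2950 = 1065 - 2950 = -1885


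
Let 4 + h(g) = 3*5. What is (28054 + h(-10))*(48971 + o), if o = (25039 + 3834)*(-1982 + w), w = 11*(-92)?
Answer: -2424725939415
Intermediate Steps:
w = -1012
h(g) = 11 (h(g) = -4 + 3*5 = -4 + 15 = 11)
o = -86445762 (o = (25039 + 3834)*(-1982 - 1012) = 28873*(-2994) = -86445762)
(28054 + h(-10))*(48971 + o) = (28054 + 11)*(48971 - 86445762) = 28065*(-86396791) = -2424725939415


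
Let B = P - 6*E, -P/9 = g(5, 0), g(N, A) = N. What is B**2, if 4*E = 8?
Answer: 3249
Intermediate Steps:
E = 2 (E = (1/4)*8 = 2)
P = -45 (P = -9*5 = -45)
B = -57 (B = -45 - 6*2 = -45 - 12 = -57)
B**2 = (-57)**2 = 3249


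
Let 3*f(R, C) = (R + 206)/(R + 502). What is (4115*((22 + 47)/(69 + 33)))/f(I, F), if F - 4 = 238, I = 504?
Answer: 28563861/2414 ≈ 11833.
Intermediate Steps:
F = 242 (F = 4 + 238 = 242)
f(R, C) = (206 + R)/(3*(502 + R)) (f(R, C) = ((R + 206)/(R + 502))/3 = ((206 + R)/(502 + R))/3 = (206 + R)/(3*(502 + R)))
(4115*((22 + 47)/(69 + 33)))/f(I, F) = (4115*((22 + 47)/(69 + 33)))/(((206 + 504)/(3*(502 + 504)))) = (4115*(69/102))/(((1/3)*710/1006)) = (4115*(69*(1/102)))/(((1/3)*(1/1006)*710)) = (4115*(23/34))/(355/1509) = (94645/34)*(1509/355) = 28563861/2414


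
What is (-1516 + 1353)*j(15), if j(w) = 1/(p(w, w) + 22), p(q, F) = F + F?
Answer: -163/52 ≈ -3.1346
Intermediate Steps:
p(q, F) = 2*F
j(w) = 1/(22 + 2*w) (j(w) = 1/(2*w + 22) = 1/(22 + 2*w))
(-1516 + 1353)*j(15) = (-1516 + 1353)*(1/(2*(11 + 15))) = -163/(2*26) = -163*1/52 = -163/52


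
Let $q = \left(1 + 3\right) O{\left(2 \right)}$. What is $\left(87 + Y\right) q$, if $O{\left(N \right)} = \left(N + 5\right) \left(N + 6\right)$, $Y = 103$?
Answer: $42560$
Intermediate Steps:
$O{\left(N \right)} = \left(5 + N\right) \left(6 + N\right)$
$q = 224$ ($q = \left(1 + 3\right) \left(30 + 2^{2} + 11 \cdot 2\right) = 4 \left(30 + 4 + 22\right) = 4 \cdot 56 = 224$)
$\left(87 + Y\right) q = \left(87 + 103\right) 224 = 190 \cdot 224 = 42560$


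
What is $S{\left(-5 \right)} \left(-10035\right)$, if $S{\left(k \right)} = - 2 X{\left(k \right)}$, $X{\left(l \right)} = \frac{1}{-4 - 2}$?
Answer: $-3345$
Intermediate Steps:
$X{\left(l \right)} = - \frac{1}{6}$ ($X{\left(l \right)} = \frac{1}{-6} = - \frac{1}{6}$)
$S{\left(k \right)} = \frac{1}{3}$ ($S{\left(k \right)} = \left(-2\right) \left(- \frac{1}{6}\right) = \frac{1}{3}$)
$S{\left(-5 \right)} \left(-10035\right) = \frac{1}{3} \left(-10035\right) = -3345$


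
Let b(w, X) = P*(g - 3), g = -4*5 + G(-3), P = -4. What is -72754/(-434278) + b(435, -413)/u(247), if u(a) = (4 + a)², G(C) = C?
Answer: 2314369833/13679974139 ≈ 0.16918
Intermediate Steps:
g = -23 (g = -4*5 - 3 = -20 - 3 = -23)
b(w, X) = 104 (b(w, X) = -4*(-23 - 3) = -4*(-26) = 104)
-72754/(-434278) + b(435, -413)/u(247) = -72754/(-434278) + 104/((4 + 247)²) = -72754*(-1/434278) + 104/(251²) = 36377/217139 + 104/63001 = 2314369833/13679974139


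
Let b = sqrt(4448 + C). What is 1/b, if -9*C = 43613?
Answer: -3*I*sqrt(3581)/3581 ≈ -0.050132*I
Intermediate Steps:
C = -43613/9 (C = -1/9*43613 = -43613/9 ≈ -4845.9)
b = I*sqrt(3581)/3 (b = sqrt(4448 - 43613/9) = sqrt(-3581/9) = I*sqrt(3581)/3 ≈ 19.947*I)
1/b = 1/(I*sqrt(3581)/3) = -3*I*sqrt(3581)/3581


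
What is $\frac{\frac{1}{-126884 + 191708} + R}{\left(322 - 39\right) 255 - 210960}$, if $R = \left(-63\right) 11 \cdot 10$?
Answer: $\frac{23643701}{473539320} \approx 0.04993$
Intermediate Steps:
$R = -6930$ ($R = \left(-693\right) 10 = -6930$)
$\frac{\frac{1}{-126884 + 191708} + R}{\left(322 - 39\right) 255 - 210960} = \frac{\frac{1}{-126884 + 191708} - 6930}{\left(322 - 39\right) 255 - 210960} = \frac{\frac{1}{64824} - 6930}{283 \cdot 255 - 210960} = \frac{\frac{1}{64824} - 6930}{72165 - 210960} = - \frac{449230319}{64824 \left(-138795\right)} = \left(- \frac{449230319}{64824}\right) \left(- \frac{1}{138795}\right) = \frac{23643701}{473539320}$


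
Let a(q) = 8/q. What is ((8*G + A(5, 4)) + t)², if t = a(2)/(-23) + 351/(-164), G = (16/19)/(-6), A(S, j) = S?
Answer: 112935651481/46226720016 ≈ 2.4431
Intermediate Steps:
G = -8/57 (G = (16*(1/19))*(-⅙) = (16/19)*(-⅙) = -8/57 ≈ -0.14035)
t = -8729/3772 (t = (8/2)/(-23) + 351/(-164) = (8*(½))*(-1/23) + 351*(-1/164) = 4*(-1/23) - 351/164 = -4/23 - 351/164 = -8729/3772 ≈ -2.3142)
((8*G + A(5, 4)) + t)² = ((8*(-8/57) + 5) - 8729/3772)² = ((-64/57 + 5) - 8729/3772)² = (221/57 - 8729/3772)² = (336059/215004)² = 112935651481/46226720016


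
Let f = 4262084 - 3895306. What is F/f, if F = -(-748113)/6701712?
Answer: 249371/819346841312 ≈ 3.0435e-7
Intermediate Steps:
f = 366778
F = 249371/2233904 (F = -(-748113)/6701712 = -1*(-249371/2233904) = 249371/2233904 ≈ 0.11163)
F/f = (249371/2233904)/366778 = (249371/2233904)*(1/366778) = 249371/819346841312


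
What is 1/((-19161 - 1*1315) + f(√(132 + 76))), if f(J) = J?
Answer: -5119/104816592 - √13/104816592 ≈ -4.8872e-5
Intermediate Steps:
1/((-19161 - 1*1315) + f(√(132 + 76))) = 1/((-19161 - 1*1315) + √(132 + 76)) = 1/((-19161 - 1315) + √208) = 1/(-20476 + 4*√13)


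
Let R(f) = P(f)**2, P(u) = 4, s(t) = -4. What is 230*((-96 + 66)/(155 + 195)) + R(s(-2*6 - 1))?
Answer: -26/7 ≈ -3.7143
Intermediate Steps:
R(f) = 16 (R(f) = 4**2 = 16)
230*((-96 + 66)/(155 + 195)) + R(s(-2*6 - 1)) = 230*((-96 + 66)/(155 + 195)) + 16 = 230*(-30/350) + 16 = 230*(-30*1/350) + 16 = 230*(-3/35) + 16 = -138/7 + 16 = -26/7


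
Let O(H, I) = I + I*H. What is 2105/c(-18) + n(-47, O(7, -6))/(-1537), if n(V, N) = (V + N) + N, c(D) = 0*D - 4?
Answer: -3234813/6148 ≈ -526.16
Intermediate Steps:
c(D) = -4 (c(D) = 0 - 4 = -4)
O(H, I) = I + H*I
n(V, N) = V + 2*N (n(V, N) = (N + V) + N = V + 2*N)
2105/c(-18) + n(-47, O(7, -6))/(-1537) = 2105/(-4) + (-47 + 2*(-6*(1 + 7)))/(-1537) = 2105*(-¼) + (-47 + 2*(-6*8))*(-1/1537) = -2105/4 + (-47 + 2*(-48))*(-1/1537) = -2105/4 + (-47 - 96)*(-1/1537) = -2105/4 - 143*(-1/1537) = -2105/4 + 143/1537 = -3234813/6148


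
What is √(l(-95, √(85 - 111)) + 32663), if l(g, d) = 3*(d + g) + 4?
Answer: √(32382 + 3*I*√26) ≈ 179.95 + 0.0425*I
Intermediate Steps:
l(g, d) = 4 + 3*d + 3*g (l(g, d) = (3*d + 3*g) + 4 = 4 + 3*d + 3*g)
√(l(-95, √(85 - 111)) + 32663) = √((4 + 3*√(85 - 111) + 3*(-95)) + 32663) = √((4 + 3*√(-26) - 285) + 32663) = √((4 + 3*(I*√26) - 285) + 32663) = √((4 + 3*I*√26 - 285) + 32663) = √((-281 + 3*I*√26) + 32663) = √(32382 + 3*I*√26)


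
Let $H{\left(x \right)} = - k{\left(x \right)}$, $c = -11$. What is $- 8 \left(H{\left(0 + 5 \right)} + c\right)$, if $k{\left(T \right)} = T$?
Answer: $128$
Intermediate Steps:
$H{\left(x \right)} = - x$
$- 8 \left(H{\left(0 + 5 \right)} + c\right) = - 8 \left(- (0 + 5) - 11\right) = - 8 \left(\left(-1\right) 5 - 11\right) = - 8 \left(-5 - 11\right) = \left(-8\right) \left(-16\right) = 128$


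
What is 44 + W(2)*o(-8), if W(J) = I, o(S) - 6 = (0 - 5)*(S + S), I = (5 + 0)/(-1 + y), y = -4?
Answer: -42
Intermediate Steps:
I = -1 (I = (5 + 0)/(-1 - 4) = 5/(-5) = 5*(-⅕) = -1)
o(S) = 6 - 10*S (o(S) = 6 + (0 - 5)*(S + S) = 6 - 10*S)
W(J) = -1
44 + W(2)*o(-8) = 44 - (6 - 10*(-8)) = 44 - (6 + 80) = 44 - 1*86 = 44 - 86 = -42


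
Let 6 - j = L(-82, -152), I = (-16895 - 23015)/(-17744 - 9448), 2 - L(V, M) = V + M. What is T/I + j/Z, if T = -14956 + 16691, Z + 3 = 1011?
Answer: 2377318283/2011464 ≈ 1181.9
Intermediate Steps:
Z = 1008 (Z = -3 + 1011 = 1008)
L(V, M) = 2 - M - V (L(V, M) = 2 - (V + M) = 2 - (M + V) = 2 + (-M - V) = 2 - M - V)
I = 19955/13596 (I = -39910/(-27192) = -39910*(-1/27192) = 19955/13596 ≈ 1.4677)
j = -230 (j = 6 - (2 - 1*(-152) - 1*(-82)) = 6 - (2 + 152 + 82) = 6 - 1*236 = 6 - 236 = -230)
T = 1735
T/I + j/Z = 1735/(19955/13596) - 230/1008 = 1735*(13596/19955) - 230*1/1008 = 4717812/3991 - 115/504 = 2377318283/2011464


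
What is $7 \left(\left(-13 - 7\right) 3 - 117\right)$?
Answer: $-1239$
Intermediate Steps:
$7 \left(\left(-13 - 7\right) 3 - 117\right) = 7 \left(\left(-20\right) 3 - 117\right) = 7 \left(-60 - 117\right) = 7 \left(-177\right) = -1239$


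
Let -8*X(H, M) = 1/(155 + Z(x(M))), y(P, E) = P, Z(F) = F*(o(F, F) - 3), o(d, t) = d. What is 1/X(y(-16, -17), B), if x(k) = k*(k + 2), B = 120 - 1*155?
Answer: -10645720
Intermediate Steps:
B = -35 (B = 120 - 155 = -35)
x(k) = k*(2 + k)
Z(F) = F*(-3 + F) (Z(F) = F*(F - 3) = F*(-3 + F))
X(H, M) = -1/(8*(155 + M*(-3 + M*(2 + M))*(2 + M))) (X(H, M) = -1/(8*(155 + (M*(2 + M))*(-3 + M*(2 + M)))) = -1/(8*(155 + M*(-3 + M*(2 + M))*(2 + M))))
1/X(y(-16, -17), B) = 1/(-1/(1240 + 8*(-35)*(-3 - 35*(2 - 35))*(2 - 35))) = 1/(-1/(1240 + 8*(-35)*(-3 - 35*(-33))*(-33))) = 1/(-1/(1240 + 8*(-35)*(-3 + 1155)*(-33))) = 1/(-1/(1240 + 8*(-35)*1152*(-33))) = 1/(-1/(1240 + 10644480)) = 1/(-1/10645720) = -10645720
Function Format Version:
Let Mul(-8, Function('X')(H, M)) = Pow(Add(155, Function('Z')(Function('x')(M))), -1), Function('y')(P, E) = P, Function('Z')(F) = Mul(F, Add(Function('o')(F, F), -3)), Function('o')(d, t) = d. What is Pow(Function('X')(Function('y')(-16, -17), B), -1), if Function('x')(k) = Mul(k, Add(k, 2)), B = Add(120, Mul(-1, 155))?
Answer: -10645720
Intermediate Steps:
B = -35 (B = Add(120, -155) = -35)
Function('x')(k) = Mul(k, Add(2, k))
Function('Z')(F) = Mul(F, Add(-3, F)) (Function('Z')(F) = Mul(F, Add(F, -3)) = Mul(F, Add(-3, F)))
Function('X')(H, M) = Mul(Rational(-1, 8), Pow(Add(155, Mul(M, Add(-3, Mul(M, Add(2, M))), Add(2, M))), -1)) (Function('X')(H, M) = Mul(Rational(-1, 8), Pow(Add(155, Mul(Mul(M, Add(2, M)), Add(-3, Mul(M, Add(2, M))))), -1)) = Mul(Rational(-1, 8), Pow(Add(155, Mul(M, Add(-3, Mul(M, Add(2, M))), Add(2, M))), -1)))
Pow(Function('X')(Function('y')(-16, -17), B), -1) = Pow(Mul(-1, Pow(Add(1240, Mul(8, -35, Add(-3, Mul(-35, Add(2, -35))), Add(2, -35))), -1)), -1) = Pow(Mul(-1, Pow(Add(1240, Mul(8, -35, Add(-3, Mul(-35, -33)), -33)), -1)), -1) = Pow(Mul(-1, Pow(Add(1240, Mul(8, -35, Add(-3, 1155), -33)), -1)), -1) = Pow(Mul(-1, Pow(Add(1240, Mul(8, -35, 1152, -33)), -1)), -1) = Pow(Mul(-1, Pow(Add(1240, 10644480), -1)), -1) = Pow(Mul(-1, Pow(10645720, -1)), -1) = Pow(Mul(-1, Rational(1, 10645720)), -1) = Pow(Rational(-1, 10645720), -1) = -10645720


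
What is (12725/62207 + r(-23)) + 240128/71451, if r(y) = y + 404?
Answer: 1709297504488/4444752357 ≈ 384.57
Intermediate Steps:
r(y) = 404 + y
(12725/62207 + r(-23)) + 240128/71451 = (12725/62207 + (404 - 23)) + 240128/71451 = (12725*(1/62207) + 381) + 240128*(1/71451) = (12725/62207 + 381) + 240128/71451 = 23713592/62207 + 240128/71451 = 1709297504488/4444752357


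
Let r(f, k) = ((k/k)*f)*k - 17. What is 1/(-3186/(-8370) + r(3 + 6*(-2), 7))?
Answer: -155/12341 ≈ -0.012560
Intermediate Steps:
r(f, k) = -17 + f*k (r(f, k) = (1*f)*k - 17 = f*k - 17 = -17 + f*k)
1/(-3186/(-8370) + r(3 + 6*(-2), 7)) = 1/(-3186/(-8370) + (-17 + (3 + 6*(-2))*7)) = 1/(-3186*(-1/8370) + (-17 + (3 - 12)*7)) = 1/(59/155 + (-17 - 9*7)) = 1/(59/155 + (-17 - 63)) = 1/(59/155 - 80) = 1/(-12341/155) = -155/12341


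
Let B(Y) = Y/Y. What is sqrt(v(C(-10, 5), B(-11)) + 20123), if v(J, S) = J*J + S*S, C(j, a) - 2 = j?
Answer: 14*sqrt(103) ≈ 142.08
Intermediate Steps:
C(j, a) = 2 + j
B(Y) = 1
v(J, S) = J**2 + S**2
sqrt(v(C(-10, 5), B(-11)) + 20123) = sqrt(((2 - 10)**2 + 1**2) + 20123) = sqrt(((-8)**2 + 1) + 20123) = sqrt((64 + 1) + 20123) = sqrt(65 + 20123) = sqrt(20188) = 14*sqrt(103)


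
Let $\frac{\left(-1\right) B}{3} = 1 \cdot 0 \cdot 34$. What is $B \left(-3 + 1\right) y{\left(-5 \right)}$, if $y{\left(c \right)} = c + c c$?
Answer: $0$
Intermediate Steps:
$y{\left(c \right)} = c + c^{2}$
$B = 0$ ($B = - 3 \cdot 1 \cdot 0 \cdot 34 = - 3 \cdot 0 \cdot 34 = \left(-3\right) 0 = 0$)
$B \left(-3 + 1\right) y{\left(-5 \right)} = 0 \left(-3 + 1\right) \left(- 5 \left(1 - 5\right)\right) = 0 \left(- 2 \left(\left(-5\right) \left(-4\right)\right)\right) = 0 \left(\left(-2\right) 20\right) = 0 \left(-40\right) = 0$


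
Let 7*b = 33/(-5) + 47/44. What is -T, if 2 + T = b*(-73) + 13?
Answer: -105781/1540 ≈ -68.689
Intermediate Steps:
b = -1217/1540 (b = (33/(-5) + 47/44)/7 = (33*(-⅕) + 47*(1/44))/7 = (-33/5 + 47/44)/7 = (⅐)*(-1217/220) = -1217/1540 ≈ -0.79026)
T = 105781/1540 (T = -2 + (-1217/1540*(-73) + 13) = -2 + (88841/1540 + 13) = -2 + 108861/1540 = 105781/1540 ≈ 68.689)
-T = -1*105781/1540 = -105781/1540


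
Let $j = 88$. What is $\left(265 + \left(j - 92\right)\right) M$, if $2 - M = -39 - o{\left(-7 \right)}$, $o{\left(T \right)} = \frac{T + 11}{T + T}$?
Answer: $\frac{74385}{7} \approx 10626.0$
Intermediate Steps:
$o{\left(T \right)} = \frac{11 + T}{2 T}$
$M = \frac{285}{7}$ ($M = 2 - \left(-39 - \frac{11 - 7}{2 \left(-7\right)}\right) = 2 - \left(-39 - \frac{1}{2} \left(- \frac{1}{7}\right) 4\right) = 2 - \left(-39 - - \frac{2}{7}\right) = 2 - \left(-39 + \frac{2}{7}\right) = 2 - - \frac{271}{7} = 2 + \frac{271}{7} = \frac{285}{7} \approx 40.714$)
$\left(265 + \left(j - 92\right)\right) M = \left(265 + \left(88 - 92\right)\right) \frac{285}{7} = \left(265 - 4\right) \frac{285}{7} = 261 \cdot \frac{285}{7} = \frac{74385}{7}$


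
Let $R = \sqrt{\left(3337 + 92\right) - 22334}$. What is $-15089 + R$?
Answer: $-15089 + i \sqrt{18905} \approx -15089.0 + 137.5 i$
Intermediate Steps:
$R = i \sqrt{18905}$ ($R = \sqrt{3429 - 22334} = \sqrt{-18905} = i \sqrt{18905} \approx 137.5 i$)
$-15089 + R = -15089 + i \sqrt{18905}$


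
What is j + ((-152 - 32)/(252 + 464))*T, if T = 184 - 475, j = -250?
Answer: -31364/179 ≈ -175.22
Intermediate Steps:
T = -291
j + ((-152 - 32)/(252 + 464))*T = -250 + ((-152 - 32)/(252 + 464))*(-291) = -250 - 184/716*(-291) = -250 - 184*1/716*(-291) = -250 - 46/179*(-291) = -250 + 13386/179 = -31364/179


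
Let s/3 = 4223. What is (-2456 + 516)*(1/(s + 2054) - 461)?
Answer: 13167365880/14723 ≈ 8.9434e+5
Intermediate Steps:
s = 12669 (s = 3*4223 = 12669)
(-2456 + 516)*(1/(s + 2054) - 461) = (-2456 + 516)*(1/(12669 + 2054) - 461) = -1940*(1/14723 - 461) = -1940*(-6787302/14723) = 13167365880/14723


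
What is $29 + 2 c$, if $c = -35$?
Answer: $-41$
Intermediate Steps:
$29 + 2 c = 29 + 2 \left(-35\right) = 29 - 70 = -41$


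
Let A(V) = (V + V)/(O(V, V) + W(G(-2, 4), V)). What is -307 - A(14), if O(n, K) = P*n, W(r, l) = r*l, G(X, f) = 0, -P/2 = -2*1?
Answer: -615/2 ≈ -307.50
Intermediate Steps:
P = 4 (P = -(-4) = -2*(-2) = 4)
W(r, l) = l*r
O(n, K) = 4*n
A(V) = ½ (A(V) = (V + V)/(4*V + V*0) = (2*V)/(4*V + 0) = (2*V)/((4*V)) = (2*V)*(1/(4*V)) = ½)
-307 - A(14) = -307 - 1*½ = -307 - ½ = -615/2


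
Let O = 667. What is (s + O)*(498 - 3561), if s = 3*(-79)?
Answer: -1317090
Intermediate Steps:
s = -237
(s + O)*(498 - 3561) = (-237 + 667)*(498 - 3561) = 430*(-3063) = -1317090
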